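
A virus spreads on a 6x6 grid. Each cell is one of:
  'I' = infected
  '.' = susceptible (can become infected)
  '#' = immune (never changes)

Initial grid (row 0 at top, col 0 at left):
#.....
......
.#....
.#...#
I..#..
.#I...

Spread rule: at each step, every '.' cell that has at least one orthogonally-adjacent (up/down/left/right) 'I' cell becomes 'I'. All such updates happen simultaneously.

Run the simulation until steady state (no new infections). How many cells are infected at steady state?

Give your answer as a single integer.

Answer: 30

Derivation:
Step 0 (initial): 2 infected
Step 1: +5 new -> 7 infected
Step 2: +3 new -> 10 infected
Step 3: +5 new -> 15 infected
Step 4: +5 new -> 20 infected
Step 5: +4 new -> 24 infected
Step 6: +3 new -> 27 infected
Step 7: +2 new -> 29 infected
Step 8: +1 new -> 30 infected
Step 9: +0 new -> 30 infected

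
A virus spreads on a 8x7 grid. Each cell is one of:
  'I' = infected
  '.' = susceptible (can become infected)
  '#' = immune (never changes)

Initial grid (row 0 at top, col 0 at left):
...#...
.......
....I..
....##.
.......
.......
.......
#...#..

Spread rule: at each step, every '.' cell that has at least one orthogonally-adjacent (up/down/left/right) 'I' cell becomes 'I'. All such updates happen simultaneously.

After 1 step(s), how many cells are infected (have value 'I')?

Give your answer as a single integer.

Step 0 (initial): 1 infected
Step 1: +3 new -> 4 infected

Answer: 4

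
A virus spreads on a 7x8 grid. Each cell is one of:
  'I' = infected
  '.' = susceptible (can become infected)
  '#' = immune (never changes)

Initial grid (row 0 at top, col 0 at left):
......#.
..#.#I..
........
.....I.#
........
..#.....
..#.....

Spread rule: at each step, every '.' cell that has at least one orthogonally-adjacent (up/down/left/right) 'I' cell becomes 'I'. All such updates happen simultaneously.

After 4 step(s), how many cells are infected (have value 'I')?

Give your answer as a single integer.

Answer: 35

Derivation:
Step 0 (initial): 2 infected
Step 1: +6 new -> 8 infected
Step 2: +8 new -> 16 infected
Step 3: +10 new -> 26 infected
Step 4: +9 new -> 35 infected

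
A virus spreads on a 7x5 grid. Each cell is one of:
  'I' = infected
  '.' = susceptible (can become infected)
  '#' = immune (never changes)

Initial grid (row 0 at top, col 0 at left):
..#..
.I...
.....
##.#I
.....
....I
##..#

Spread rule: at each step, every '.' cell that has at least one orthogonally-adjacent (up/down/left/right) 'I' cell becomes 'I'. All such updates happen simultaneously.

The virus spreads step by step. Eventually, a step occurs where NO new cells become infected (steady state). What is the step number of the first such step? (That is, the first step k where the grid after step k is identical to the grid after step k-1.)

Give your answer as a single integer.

Answer: 6

Derivation:
Step 0 (initial): 3 infected
Step 1: +7 new -> 10 infected
Step 2: +9 new -> 19 infected
Step 3: +6 new -> 25 infected
Step 4: +2 new -> 27 infected
Step 5: +1 new -> 28 infected
Step 6: +0 new -> 28 infected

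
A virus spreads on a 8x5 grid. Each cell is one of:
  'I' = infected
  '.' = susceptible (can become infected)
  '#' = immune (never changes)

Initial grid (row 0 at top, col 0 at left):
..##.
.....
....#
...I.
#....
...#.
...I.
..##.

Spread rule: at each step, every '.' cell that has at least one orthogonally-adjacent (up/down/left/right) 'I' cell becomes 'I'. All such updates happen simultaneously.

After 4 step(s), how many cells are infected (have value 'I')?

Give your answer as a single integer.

Answer: 30

Derivation:
Step 0 (initial): 2 infected
Step 1: +6 new -> 8 infected
Step 2: +9 new -> 17 infected
Step 3: +8 new -> 25 infected
Step 4: +5 new -> 30 infected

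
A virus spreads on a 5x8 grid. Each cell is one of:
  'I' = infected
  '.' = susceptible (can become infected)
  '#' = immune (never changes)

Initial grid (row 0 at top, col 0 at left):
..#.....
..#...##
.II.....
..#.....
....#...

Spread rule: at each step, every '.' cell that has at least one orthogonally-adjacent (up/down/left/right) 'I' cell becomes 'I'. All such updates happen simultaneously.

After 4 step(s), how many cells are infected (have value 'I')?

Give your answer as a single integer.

Step 0 (initial): 2 infected
Step 1: +4 new -> 6 infected
Step 2: +7 new -> 13 infected
Step 3: +8 new -> 21 infected
Step 4: +4 new -> 25 infected

Answer: 25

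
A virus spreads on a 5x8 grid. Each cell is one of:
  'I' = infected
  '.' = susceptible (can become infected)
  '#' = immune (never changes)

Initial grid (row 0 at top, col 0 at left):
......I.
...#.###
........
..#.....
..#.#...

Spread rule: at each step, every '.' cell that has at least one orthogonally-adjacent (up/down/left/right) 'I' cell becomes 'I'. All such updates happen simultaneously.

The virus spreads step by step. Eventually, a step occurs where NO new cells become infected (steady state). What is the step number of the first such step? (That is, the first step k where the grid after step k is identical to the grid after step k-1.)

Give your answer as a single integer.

Step 0 (initial): 1 infected
Step 1: +2 new -> 3 infected
Step 2: +1 new -> 4 infected
Step 3: +2 new -> 6 infected
Step 4: +2 new -> 8 infected
Step 5: +5 new -> 13 infected
Step 6: +6 new -> 19 infected
Step 7: +6 new -> 25 infected
Step 8: +4 new -> 29 infected
Step 9: +3 new -> 32 infected
Step 10: +1 new -> 33 infected
Step 11: +0 new -> 33 infected

Answer: 11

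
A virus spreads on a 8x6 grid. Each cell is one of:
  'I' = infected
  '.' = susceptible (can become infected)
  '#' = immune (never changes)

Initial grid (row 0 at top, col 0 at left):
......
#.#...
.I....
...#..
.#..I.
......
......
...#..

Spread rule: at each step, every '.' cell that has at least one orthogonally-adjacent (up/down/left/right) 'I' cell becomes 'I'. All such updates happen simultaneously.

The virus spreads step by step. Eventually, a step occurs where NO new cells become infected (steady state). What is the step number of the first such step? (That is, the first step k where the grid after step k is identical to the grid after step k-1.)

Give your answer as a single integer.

Step 0 (initial): 2 infected
Step 1: +8 new -> 10 infected
Step 2: +10 new -> 20 infected
Step 3: +10 new -> 30 infected
Step 4: +7 new -> 37 infected
Step 5: +4 new -> 41 infected
Step 6: +2 new -> 43 infected
Step 7: +0 new -> 43 infected

Answer: 7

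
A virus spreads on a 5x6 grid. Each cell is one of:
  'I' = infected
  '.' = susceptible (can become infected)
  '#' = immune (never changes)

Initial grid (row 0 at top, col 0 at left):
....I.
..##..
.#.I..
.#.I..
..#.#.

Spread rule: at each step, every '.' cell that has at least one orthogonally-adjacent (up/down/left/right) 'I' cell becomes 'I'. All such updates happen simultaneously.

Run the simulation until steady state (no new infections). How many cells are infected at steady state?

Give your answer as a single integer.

Answer: 24

Derivation:
Step 0 (initial): 3 infected
Step 1: +8 new -> 11 infected
Step 2: +4 new -> 15 infected
Step 3: +2 new -> 17 infected
Step 4: +2 new -> 19 infected
Step 5: +1 new -> 20 infected
Step 6: +1 new -> 21 infected
Step 7: +1 new -> 22 infected
Step 8: +1 new -> 23 infected
Step 9: +1 new -> 24 infected
Step 10: +0 new -> 24 infected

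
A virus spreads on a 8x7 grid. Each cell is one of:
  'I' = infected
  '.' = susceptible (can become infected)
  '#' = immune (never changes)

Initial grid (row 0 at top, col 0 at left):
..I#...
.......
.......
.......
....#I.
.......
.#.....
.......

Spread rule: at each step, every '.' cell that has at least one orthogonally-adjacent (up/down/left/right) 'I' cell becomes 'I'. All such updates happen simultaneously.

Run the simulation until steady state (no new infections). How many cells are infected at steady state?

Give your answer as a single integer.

Step 0 (initial): 2 infected
Step 1: +5 new -> 7 infected
Step 2: +10 new -> 17 infected
Step 3: +13 new -> 30 infected
Step 4: +11 new -> 41 infected
Step 5: +6 new -> 47 infected
Step 6: +3 new -> 50 infected
Step 7: +2 new -> 52 infected
Step 8: +1 new -> 53 infected
Step 9: +0 new -> 53 infected

Answer: 53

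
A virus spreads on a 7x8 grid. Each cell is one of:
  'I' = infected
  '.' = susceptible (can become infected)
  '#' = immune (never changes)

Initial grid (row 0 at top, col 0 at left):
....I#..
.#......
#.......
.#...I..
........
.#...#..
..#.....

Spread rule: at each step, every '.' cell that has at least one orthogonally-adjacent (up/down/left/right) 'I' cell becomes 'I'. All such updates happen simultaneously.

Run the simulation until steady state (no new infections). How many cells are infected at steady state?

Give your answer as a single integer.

Answer: 49

Derivation:
Step 0 (initial): 2 infected
Step 1: +6 new -> 8 infected
Step 2: +9 new -> 17 infected
Step 3: +10 new -> 27 infected
Step 4: +9 new -> 36 infected
Step 5: +8 new -> 44 infected
Step 6: +1 new -> 45 infected
Step 7: +2 new -> 47 infected
Step 8: +1 new -> 48 infected
Step 9: +1 new -> 49 infected
Step 10: +0 new -> 49 infected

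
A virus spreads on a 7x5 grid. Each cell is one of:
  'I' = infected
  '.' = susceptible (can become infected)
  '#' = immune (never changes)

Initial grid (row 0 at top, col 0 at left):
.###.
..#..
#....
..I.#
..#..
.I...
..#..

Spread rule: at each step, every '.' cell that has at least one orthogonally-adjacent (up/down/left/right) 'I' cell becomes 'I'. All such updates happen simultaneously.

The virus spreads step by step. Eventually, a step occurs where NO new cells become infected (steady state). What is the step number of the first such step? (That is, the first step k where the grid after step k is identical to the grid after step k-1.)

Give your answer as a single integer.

Answer: 6

Derivation:
Step 0 (initial): 2 infected
Step 1: +7 new -> 9 infected
Step 2: +7 new -> 16 infected
Step 3: +6 new -> 22 infected
Step 4: +3 new -> 25 infected
Step 5: +2 new -> 27 infected
Step 6: +0 new -> 27 infected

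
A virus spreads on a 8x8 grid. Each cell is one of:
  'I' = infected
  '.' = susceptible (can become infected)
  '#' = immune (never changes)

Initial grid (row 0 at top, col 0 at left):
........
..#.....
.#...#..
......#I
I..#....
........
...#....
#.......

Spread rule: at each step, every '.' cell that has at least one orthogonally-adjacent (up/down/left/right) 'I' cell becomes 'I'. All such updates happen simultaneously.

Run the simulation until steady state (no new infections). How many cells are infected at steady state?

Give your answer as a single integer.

Step 0 (initial): 2 infected
Step 1: +5 new -> 7 infected
Step 2: +9 new -> 16 infected
Step 3: +9 new -> 25 infected
Step 4: +14 new -> 39 infected
Step 5: +9 new -> 48 infected
Step 6: +7 new -> 55 infected
Step 7: +2 new -> 57 infected
Step 8: +0 new -> 57 infected

Answer: 57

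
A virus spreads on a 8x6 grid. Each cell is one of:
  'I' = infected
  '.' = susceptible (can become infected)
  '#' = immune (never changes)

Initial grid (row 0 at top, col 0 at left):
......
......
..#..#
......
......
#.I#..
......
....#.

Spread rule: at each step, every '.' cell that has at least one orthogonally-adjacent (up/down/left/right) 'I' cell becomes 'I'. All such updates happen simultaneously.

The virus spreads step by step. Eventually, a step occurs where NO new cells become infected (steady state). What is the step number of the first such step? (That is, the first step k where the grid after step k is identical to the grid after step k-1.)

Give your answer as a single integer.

Answer: 9

Derivation:
Step 0 (initial): 1 infected
Step 1: +3 new -> 4 infected
Step 2: +6 new -> 10 infected
Step 3: +8 new -> 18 infected
Step 4: +8 new -> 26 infected
Step 5: +7 new -> 33 infected
Step 6: +5 new -> 38 infected
Step 7: +4 new -> 42 infected
Step 8: +1 new -> 43 infected
Step 9: +0 new -> 43 infected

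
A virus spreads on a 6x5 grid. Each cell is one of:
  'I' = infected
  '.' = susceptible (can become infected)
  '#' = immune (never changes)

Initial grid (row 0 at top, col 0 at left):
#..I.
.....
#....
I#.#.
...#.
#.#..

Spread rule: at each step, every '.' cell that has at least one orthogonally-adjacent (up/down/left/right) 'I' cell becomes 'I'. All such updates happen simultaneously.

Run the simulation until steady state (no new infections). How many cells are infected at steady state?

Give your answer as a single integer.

Step 0 (initial): 2 infected
Step 1: +4 new -> 6 infected
Step 2: +5 new -> 11 infected
Step 3: +5 new -> 16 infected
Step 4: +4 new -> 20 infected
Step 5: +1 new -> 21 infected
Step 6: +1 new -> 22 infected
Step 7: +1 new -> 23 infected
Step 8: +0 new -> 23 infected

Answer: 23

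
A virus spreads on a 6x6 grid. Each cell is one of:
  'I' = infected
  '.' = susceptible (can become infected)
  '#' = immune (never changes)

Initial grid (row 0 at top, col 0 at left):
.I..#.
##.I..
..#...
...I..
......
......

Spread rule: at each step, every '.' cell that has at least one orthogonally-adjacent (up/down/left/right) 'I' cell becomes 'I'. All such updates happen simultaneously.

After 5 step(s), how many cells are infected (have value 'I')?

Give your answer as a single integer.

Answer: 32

Derivation:
Step 0 (initial): 3 infected
Step 1: +9 new -> 12 infected
Step 2: +7 new -> 19 infected
Step 3: +8 new -> 27 infected
Step 4: +4 new -> 31 infected
Step 5: +1 new -> 32 infected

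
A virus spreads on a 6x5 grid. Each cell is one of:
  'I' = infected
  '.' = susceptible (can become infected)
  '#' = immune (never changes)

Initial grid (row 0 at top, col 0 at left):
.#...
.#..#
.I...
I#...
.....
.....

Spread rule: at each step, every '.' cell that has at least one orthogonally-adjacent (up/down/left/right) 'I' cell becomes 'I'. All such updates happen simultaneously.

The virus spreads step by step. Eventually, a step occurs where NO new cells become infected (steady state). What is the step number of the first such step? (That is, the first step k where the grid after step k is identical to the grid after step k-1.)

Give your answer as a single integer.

Answer: 7

Derivation:
Step 0 (initial): 2 infected
Step 1: +3 new -> 5 infected
Step 2: +6 new -> 11 infected
Step 3: +7 new -> 18 infected
Step 4: +4 new -> 22 infected
Step 5: +3 new -> 25 infected
Step 6: +1 new -> 26 infected
Step 7: +0 new -> 26 infected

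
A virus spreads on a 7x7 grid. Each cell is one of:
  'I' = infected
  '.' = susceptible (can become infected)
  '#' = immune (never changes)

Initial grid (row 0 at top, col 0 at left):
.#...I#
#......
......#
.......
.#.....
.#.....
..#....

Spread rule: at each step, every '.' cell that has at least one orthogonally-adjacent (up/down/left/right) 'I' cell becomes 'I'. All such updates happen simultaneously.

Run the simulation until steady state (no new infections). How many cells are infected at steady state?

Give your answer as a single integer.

Step 0 (initial): 1 infected
Step 1: +2 new -> 3 infected
Step 2: +4 new -> 7 infected
Step 3: +4 new -> 11 infected
Step 4: +5 new -> 16 infected
Step 5: +6 new -> 22 infected
Step 6: +6 new -> 28 infected
Step 7: +6 new -> 34 infected
Step 8: +3 new -> 37 infected
Step 9: +1 new -> 38 infected
Step 10: +1 new -> 39 infected
Step 11: +1 new -> 40 infected
Step 12: +1 new -> 41 infected
Step 13: +0 new -> 41 infected

Answer: 41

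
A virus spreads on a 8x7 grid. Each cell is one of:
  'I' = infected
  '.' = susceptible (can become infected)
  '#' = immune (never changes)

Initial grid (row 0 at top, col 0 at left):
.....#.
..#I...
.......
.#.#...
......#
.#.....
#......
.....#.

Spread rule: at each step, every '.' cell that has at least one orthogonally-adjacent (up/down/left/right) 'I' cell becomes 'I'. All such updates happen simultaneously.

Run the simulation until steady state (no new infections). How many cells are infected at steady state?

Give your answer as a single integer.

Step 0 (initial): 1 infected
Step 1: +3 new -> 4 infected
Step 2: +5 new -> 9 infected
Step 3: +6 new -> 15 infected
Step 4: +8 new -> 23 infected
Step 5: +8 new -> 31 infected
Step 6: +5 new -> 36 infected
Step 7: +7 new -> 43 infected
Step 8: +3 new -> 46 infected
Step 9: +2 new -> 48 infected
Step 10: +0 new -> 48 infected

Answer: 48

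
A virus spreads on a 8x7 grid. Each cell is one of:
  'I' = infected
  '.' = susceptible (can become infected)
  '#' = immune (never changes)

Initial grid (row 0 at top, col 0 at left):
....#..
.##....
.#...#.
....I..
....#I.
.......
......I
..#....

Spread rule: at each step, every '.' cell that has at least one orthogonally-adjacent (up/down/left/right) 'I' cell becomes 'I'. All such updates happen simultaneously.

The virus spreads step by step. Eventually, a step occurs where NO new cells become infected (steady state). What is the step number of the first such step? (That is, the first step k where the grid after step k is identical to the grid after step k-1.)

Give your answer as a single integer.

Answer: 8

Derivation:
Step 0 (initial): 3 infected
Step 1: +8 new -> 11 infected
Step 2: +8 new -> 19 infected
Step 3: +9 new -> 28 infected
Step 4: +8 new -> 36 infected
Step 5: +6 new -> 42 infected
Step 6: +5 new -> 47 infected
Step 7: +2 new -> 49 infected
Step 8: +0 new -> 49 infected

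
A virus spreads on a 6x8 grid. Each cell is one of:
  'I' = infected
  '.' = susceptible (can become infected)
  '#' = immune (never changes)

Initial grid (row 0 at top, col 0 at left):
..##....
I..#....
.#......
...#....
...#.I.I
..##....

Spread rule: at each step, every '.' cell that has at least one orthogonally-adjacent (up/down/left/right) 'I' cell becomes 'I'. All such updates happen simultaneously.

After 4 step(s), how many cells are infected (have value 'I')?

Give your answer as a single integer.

Step 0 (initial): 3 infected
Step 1: +9 new -> 12 infected
Step 2: +9 new -> 21 infected
Step 3: +7 new -> 28 infected
Step 4: +8 new -> 36 infected

Answer: 36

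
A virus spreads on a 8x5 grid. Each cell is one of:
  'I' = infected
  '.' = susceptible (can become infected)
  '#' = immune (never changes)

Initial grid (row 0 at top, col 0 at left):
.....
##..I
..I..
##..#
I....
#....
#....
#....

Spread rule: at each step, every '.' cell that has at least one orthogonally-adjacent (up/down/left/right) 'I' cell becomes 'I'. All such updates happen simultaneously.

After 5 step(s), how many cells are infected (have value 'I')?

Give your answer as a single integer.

Step 0 (initial): 3 infected
Step 1: +8 new -> 11 infected
Step 2: +6 new -> 17 infected
Step 3: +4 new -> 21 infected
Step 4: +5 new -> 26 infected
Step 5: +3 new -> 29 infected

Answer: 29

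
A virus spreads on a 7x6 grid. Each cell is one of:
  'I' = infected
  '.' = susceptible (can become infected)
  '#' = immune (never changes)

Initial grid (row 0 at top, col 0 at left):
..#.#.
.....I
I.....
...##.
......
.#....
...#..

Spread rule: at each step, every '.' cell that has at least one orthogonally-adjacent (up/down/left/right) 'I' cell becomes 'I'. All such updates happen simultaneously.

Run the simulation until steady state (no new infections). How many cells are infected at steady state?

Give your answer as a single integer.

Answer: 36

Derivation:
Step 0 (initial): 2 infected
Step 1: +6 new -> 8 infected
Step 2: +8 new -> 16 infected
Step 3: +8 new -> 24 infected
Step 4: +4 new -> 28 infected
Step 5: +5 new -> 33 infected
Step 6: +3 new -> 36 infected
Step 7: +0 new -> 36 infected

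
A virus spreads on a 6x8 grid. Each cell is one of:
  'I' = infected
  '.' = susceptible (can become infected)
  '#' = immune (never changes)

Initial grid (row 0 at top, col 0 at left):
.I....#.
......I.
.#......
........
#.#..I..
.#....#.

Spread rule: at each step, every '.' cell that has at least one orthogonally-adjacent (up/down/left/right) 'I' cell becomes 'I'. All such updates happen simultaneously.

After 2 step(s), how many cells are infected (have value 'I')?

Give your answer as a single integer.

Answer: 26

Derivation:
Step 0 (initial): 3 infected
Step 1: +10 new -> 13 infected
Step 2: +13 new -> 26 infected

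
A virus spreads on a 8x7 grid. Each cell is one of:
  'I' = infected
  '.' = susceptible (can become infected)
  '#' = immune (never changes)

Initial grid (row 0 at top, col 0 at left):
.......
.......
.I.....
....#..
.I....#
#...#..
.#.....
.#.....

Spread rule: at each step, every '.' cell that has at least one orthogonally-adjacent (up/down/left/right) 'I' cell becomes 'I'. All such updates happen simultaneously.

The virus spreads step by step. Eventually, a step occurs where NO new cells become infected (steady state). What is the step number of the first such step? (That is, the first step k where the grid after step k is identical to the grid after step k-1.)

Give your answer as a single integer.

Answer: 9

Derivation:
Step 0 (initial): 2 infected
Step 1: +7 new -> 9 infected
Step 2: +8 new -> 17 infected
Step 3: +8 new -> 25 infected
Step 4: +6 new -> 31 infected
Step 5: +7 new -> 38 infected
Step 6: +6 new -> 44 infected
Step 7: +3 new -> 47 infected
Step 8: +1 new -> 48 infected
Step 9: +0 new -> 48 infected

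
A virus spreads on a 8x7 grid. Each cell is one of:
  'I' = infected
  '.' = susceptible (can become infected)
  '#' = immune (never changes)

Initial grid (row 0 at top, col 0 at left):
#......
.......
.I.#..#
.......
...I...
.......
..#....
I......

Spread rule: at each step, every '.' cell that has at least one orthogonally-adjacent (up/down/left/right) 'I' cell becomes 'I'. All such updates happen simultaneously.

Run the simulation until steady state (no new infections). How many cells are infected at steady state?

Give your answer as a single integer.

Step 0 (initial): 3 infected
Step 1: +10 new -> 13 infected
Step 2: +14 new -> 27 infected
Step 3: +10 new -> 37 infected
Step 4: +7 new -> 44 infected
Step 5: +4 new -> 48 infected
Step 6: +3 new -> 51 infected
Step 7: +1 new -> 52 infected
Step 8: +0 new -> 52 infected

Answer: 52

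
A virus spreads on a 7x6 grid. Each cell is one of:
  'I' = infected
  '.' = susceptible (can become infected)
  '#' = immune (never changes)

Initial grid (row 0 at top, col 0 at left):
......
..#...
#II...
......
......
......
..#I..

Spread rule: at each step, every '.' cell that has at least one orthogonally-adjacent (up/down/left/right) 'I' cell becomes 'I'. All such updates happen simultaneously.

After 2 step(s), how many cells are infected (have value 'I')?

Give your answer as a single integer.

Answer: 21

Derivation:
Step 0 (initial): 3 infected
Step 1: +6 new -> 9 infected
Step 2: +12 new -> 21 infected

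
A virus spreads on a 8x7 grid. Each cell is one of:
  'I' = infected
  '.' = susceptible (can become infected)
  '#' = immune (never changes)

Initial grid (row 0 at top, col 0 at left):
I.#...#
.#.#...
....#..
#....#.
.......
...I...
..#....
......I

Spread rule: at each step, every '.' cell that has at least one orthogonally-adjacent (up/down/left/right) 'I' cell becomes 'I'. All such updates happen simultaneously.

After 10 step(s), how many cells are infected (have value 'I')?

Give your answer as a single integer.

Step 0 (initial): 3 infected
Step 1: +8 new -> 11 infected
Step 2: +11 new -> 22 infected
Step 3: +10 new -> 32 infected
Step 4: +6 new -> 38 infected
Step 5: +3 new -> 41 infected
Step 6: +2 new -> 43 infected
Step 7: +1 new -> 44 infected
Step 8: +2 new -> 46 infected
Step 9: +1 new -> 47 infected
Step 10: +1 new -> 48 infected

Answer: 48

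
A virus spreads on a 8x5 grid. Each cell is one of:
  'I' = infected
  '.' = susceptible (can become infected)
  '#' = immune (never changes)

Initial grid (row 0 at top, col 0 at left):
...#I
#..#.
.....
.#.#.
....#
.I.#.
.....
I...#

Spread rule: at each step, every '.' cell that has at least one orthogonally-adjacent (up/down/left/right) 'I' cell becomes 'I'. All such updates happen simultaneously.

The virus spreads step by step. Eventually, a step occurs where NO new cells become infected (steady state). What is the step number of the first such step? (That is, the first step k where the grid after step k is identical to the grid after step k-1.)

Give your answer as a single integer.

Step 0 (initial): 3 infected
Step 1: +7 new -> 10 infected
Step 2: +5 new -> 15 infected
Step 3: +7 new -> 22 infected
Step 4: +3 new -> 25 infected
Step 5: +3 new -> 28 infected
Step 6: +2 new -> 30 infected
Step 7: +1 new -> 31 infected
Step 8: +1 new -> 32 infected
Step 9: +0 new -> 32 infected

Answer: 9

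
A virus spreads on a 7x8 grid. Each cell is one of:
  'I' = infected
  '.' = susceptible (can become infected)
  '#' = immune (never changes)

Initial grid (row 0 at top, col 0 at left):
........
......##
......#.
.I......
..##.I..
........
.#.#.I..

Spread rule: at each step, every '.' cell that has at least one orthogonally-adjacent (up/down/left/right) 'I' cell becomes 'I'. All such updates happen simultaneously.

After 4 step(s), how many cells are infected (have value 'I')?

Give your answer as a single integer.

Answer: 45

Derivation:
Step 0 (initial): 3 infected
Step 1: +10 new -> 13 infected
Step 2: +13 new -> 26 infected
Step 3: +11 new -> 37 infected
Step 4: +8 new -> 45 infected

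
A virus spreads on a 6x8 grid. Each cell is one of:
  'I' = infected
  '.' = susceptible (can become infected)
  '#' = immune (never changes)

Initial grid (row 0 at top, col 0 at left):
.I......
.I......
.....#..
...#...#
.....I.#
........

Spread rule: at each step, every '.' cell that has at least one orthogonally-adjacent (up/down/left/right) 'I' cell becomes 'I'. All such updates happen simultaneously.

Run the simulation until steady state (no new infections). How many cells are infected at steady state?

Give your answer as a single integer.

Step 0 (initial): 3 infected
Step 1: +9 new -> 12 infected
Step 2: +10 new -> 22 infected
Step 3: +11 new -> 33 infected
Step 4: +7 new -> 40 infected
Step 5: +3 new -> 43 infected
Step 6: +1 new -> 44 infected
Step 7: +0 new -> 44 infected

Answer: 44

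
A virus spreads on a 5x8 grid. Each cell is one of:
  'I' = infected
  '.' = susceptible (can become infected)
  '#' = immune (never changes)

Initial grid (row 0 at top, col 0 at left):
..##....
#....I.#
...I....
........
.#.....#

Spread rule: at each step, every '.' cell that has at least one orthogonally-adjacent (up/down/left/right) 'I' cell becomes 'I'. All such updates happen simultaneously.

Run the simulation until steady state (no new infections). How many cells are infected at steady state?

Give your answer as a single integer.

Step 0 (initial): 2 infected
Step 1: +8 new -> 10 infected
Step 2: +9 new -> 19 infected
Step 3: +9 new -> 28 infected
Step 4: +4 new -> 32 infected
Step 5: +2 new -> 34 infected
Step 6: +0 new -> 34 infected

Answer: 34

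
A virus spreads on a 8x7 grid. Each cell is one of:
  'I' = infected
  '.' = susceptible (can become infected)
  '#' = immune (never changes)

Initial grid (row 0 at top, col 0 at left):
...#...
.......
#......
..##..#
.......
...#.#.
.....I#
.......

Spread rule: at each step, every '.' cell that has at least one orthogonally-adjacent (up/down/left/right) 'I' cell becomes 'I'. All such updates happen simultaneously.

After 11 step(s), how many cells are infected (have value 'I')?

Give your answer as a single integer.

Step 0 (initial): 1 infected
Step 1: +2 new -> 3 infected
Step 2: +4 new -> 7 infected
Step 3: +3 new -> 10 infected
Step 4: +6 new -> 16 infected
Step 5: +7 new -> 23 infected
Step 6: +7 new -> 30 infected
Step 7: +7 new -> 37 infected
Step 8: +5 new -> 42 infected
Step 9: +3 new -> 45 infected
Step 10: +2 new -> 47 infected
Step 11: +1 new -> 48 infected

Answer: 48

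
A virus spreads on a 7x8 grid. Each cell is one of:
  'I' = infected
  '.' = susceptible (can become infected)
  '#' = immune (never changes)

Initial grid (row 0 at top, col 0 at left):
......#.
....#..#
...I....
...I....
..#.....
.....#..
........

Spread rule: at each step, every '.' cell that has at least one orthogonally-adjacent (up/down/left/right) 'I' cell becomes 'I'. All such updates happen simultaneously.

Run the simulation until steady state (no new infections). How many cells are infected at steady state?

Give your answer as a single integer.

Answer: 50

Derivation:
Step 0 (initial): 2 infected
Step 1: +6 new -> 8 infected
Step 2: +8 new -> 16 infected
Step 3: +13 new -> 29 infected
Step 4: +11 new -> 40 infected
Step 5: +6 new -> 46 infected
Step 6: +3 new -> 49 infected
Step 7: +1 new -> 50 infected
Step 8: +0 new -> 50 infected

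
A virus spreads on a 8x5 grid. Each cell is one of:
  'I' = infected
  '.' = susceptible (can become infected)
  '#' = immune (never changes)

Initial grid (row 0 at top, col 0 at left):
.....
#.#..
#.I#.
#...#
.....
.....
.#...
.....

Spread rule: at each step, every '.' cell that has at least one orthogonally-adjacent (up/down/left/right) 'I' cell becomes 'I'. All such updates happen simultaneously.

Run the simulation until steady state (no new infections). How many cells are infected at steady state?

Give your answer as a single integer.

Step 0 (initial): 1 infected
Step 1: +2 new -> 3 infected
Step 2: +4 new -> 7 infected
Step 3: +4 new -> 11 infected
Step 4: +7 new -> 18 infected
Step 5: +5 new -> 23 infected
Step 6: +6 new -> 29 infected
Step 7: +3 new -> 32 infected
Step 8: +1 new -> 33 infected
Step 9: +0 new -> 33 infected

Answer: 33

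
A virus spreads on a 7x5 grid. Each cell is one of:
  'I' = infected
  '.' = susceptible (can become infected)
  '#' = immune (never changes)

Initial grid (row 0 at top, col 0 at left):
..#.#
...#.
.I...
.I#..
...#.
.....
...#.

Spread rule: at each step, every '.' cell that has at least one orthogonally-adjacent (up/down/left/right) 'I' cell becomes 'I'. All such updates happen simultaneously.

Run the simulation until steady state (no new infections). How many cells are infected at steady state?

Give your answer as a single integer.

Answer: 28

Derivation:
Step 0 (initial): 2 infected
Step 1: +5 new -> 7 infected
Step 2: +7 new -> 14 infected
Step 3: +6 new -> 20 infected
Step 4: +5 new -> 25 infected
Step 5: +2 new -> 27 infected
Step 6: +1 new -> 28 infected
Step 7: +0 new -> 28 infected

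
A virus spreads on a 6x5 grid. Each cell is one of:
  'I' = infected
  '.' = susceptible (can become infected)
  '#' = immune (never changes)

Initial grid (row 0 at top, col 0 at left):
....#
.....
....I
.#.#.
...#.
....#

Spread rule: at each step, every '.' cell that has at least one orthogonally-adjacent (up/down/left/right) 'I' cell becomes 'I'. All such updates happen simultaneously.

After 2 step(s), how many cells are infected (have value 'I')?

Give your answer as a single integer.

Answer: 7

Derivation:
Step 0 (initial): 1 infected
Step 1: +3 new -> 4 infected
Step 2: +3 new -> 7 infected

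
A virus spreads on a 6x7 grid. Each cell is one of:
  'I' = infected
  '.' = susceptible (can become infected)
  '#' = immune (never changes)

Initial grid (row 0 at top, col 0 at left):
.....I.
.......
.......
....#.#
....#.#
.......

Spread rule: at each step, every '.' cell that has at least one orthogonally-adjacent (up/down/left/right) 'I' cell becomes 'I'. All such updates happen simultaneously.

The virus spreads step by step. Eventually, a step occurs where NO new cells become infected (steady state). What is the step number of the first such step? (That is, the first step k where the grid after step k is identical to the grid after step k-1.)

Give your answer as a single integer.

Step 0 (initial): 1 infected
Step 1: +3 new -> 4 infected
Step 2: +4 new -> 8 infected
Step 3: +5 new -> 13 infected
Step 4: +4 new -> 17 infected
Step 5: +5 new -> 22 infected
Step 6: +6 new -> 28 infected
Step 7: +4 new -> 32 infected
Step 8: +3 new -> 35 infected
Step 9: +2 new -> 37 infected
Step 10: +1 new -> 38 infected
Step 11: +0 new -> 38 infected

Answer: 11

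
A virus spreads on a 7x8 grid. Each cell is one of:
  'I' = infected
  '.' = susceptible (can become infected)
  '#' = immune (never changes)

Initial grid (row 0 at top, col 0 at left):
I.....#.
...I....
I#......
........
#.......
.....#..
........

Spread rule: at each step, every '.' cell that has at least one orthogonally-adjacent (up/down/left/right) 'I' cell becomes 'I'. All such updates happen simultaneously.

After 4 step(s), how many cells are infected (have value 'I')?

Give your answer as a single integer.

Answer: 32

Derivation:
Step 0 (initial): 3 infected
Step 1: +7 new -> 10 infected
Step 2: +8 new -> 18 infected
Step 3: +7 new -> 25 infected
Step 4: +7 new -> 32 infected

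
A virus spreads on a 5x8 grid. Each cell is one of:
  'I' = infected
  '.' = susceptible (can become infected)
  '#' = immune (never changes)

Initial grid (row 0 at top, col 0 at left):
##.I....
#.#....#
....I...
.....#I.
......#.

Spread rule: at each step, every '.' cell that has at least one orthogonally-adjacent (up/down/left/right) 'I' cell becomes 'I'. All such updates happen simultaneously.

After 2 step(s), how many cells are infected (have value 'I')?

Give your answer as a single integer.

Answer: 20

Derivation:
Step 0 (initial): 3 infected
Step 1: +9 new -> 12 infected
Step 2: +8 new -> 20 infected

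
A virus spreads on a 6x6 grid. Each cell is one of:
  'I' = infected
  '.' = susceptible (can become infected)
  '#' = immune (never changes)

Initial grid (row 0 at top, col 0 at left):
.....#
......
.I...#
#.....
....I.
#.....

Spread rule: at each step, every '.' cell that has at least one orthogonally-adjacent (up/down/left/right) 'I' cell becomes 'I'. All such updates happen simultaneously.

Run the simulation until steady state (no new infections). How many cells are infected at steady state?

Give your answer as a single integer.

Step 0 (initial): 2 infected
Step 1: +8 new -> 10 infected
Step 2: +12 new -> 22 infected
Step 3: +7 new -> 29 infected
Step 4: +3 new -> 32 infected
Step 5: +0 new -> 32 infected

Answer: 32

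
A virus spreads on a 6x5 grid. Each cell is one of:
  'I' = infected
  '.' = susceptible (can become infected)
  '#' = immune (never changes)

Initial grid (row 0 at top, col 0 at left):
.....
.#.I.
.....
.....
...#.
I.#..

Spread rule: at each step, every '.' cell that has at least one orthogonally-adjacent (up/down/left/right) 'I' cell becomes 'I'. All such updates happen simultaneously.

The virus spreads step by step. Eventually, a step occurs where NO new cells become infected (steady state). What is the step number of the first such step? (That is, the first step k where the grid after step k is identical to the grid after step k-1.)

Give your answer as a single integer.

Step 0 (initial): 2 infected
Step 1: +6 new -> 8 infected
Step 2: +7 new -> 15 infected
Step 3: +7 new -> 22 infected
Step 4: +3 new -> 25 infected
Step 5: +1 new -> 26 infected
Step 6: +1 new -> 27 infected
Step 7: +0 new -> 27 infected

Answer: 7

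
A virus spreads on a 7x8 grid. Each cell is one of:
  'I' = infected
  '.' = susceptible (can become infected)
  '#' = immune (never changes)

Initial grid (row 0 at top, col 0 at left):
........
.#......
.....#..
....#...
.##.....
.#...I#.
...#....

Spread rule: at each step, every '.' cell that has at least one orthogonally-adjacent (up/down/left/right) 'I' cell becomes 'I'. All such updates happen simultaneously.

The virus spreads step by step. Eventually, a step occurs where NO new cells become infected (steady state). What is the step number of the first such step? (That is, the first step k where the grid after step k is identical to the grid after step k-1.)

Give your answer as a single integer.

Answer: 11

Derivation:
Step 0 (initial): 1 infected
Step 1: +3 new -> 4 infected
Step 2: +6 new -> 10 infected
Step 3: +5 new -> 15 infected
Step 4: +5 new -> 20 infected
Step 5: +5 new -> 25 infected
Step 6: +8 new -> 33 infected
Step 7: +8 new -> 41 infected
Step 8: +4 new -> 45 infected
Step 9: +2 new -> 47 infected
Step 10: +1 new -> 48 infected
Step 11: +0 new -> 48 infected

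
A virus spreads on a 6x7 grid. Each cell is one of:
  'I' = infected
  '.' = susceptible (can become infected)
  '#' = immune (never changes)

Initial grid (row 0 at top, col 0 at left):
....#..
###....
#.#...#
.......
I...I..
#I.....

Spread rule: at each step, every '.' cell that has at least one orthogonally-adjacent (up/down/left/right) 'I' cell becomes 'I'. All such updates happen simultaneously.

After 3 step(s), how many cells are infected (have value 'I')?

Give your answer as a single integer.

Step 0 (initial): 3 infected
Step 1: +7 new -> 10 infected
Step 2: +8 new -> 18 infected
Step 3: +7 new -> 25 infected

Answer: 25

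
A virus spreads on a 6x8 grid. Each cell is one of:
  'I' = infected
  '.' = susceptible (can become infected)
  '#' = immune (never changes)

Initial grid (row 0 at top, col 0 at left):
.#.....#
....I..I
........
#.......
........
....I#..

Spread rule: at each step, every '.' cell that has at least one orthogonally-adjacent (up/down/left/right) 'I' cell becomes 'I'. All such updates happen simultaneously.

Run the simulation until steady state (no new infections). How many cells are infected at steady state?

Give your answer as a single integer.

Step 0 (initial): 3 infected
Step 1: +8 new -> 11 infected
Step 2: +12 new -> 23 infected
Step 3: +10 new -> 33 infected
Step 4: +7 new -> 40 infected
Step 5: +4 new -> 44 infected
Step 6: +0 new -> 44 infected

Answer: 44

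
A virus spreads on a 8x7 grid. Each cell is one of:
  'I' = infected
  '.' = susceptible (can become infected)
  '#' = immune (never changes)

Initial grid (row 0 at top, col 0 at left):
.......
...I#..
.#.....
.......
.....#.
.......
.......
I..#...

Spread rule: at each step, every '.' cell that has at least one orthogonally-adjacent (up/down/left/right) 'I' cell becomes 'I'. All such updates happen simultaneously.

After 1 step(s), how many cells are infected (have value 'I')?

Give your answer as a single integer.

Answer: 7

Derivation:
Step 0 (initial): 2 infected
Step 1: +5 new -> 7 infected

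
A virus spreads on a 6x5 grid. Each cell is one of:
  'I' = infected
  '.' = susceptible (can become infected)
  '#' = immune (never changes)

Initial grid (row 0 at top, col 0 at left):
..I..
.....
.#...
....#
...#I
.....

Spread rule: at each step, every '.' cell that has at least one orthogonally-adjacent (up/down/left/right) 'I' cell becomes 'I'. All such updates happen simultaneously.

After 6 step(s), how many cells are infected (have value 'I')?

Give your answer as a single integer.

Step 0 (initial): 2 infected
Step 1: +4 new -> 6 infected
Step 2: +6 new -> 12 infected
Step 3: +5 new -> 17 infected
Step 4: +6 new -> 23 infected
Step 5: +3 new -> 26 infected
Step 6: +1 new -> 27 infected

Answer: 27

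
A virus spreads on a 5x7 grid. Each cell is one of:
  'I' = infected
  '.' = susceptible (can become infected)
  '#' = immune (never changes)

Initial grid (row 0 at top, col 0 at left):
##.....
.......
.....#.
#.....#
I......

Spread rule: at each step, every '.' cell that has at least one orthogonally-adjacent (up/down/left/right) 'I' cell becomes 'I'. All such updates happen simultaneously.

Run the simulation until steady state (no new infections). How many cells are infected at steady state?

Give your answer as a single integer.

Step 0 (initial): 1 infected
Step 1: +1 new -> 2 infected
Step 2: +2 new -> 4 infected
Step 3: +3 new -> 7 infected
Step 4: +5 new -> 12 infected
Step 5: +5 new -> 17 infected
Step 6: +5 new -> 22 infected
Step 7: +2 new -> 24 infected
Step 8: +2 new -> 26 infected
Step 9: +2 new -> 28 infected
Step 10: +2 new -> 30 infected
Step 11: +0 new -> 30 infected

Answer: 30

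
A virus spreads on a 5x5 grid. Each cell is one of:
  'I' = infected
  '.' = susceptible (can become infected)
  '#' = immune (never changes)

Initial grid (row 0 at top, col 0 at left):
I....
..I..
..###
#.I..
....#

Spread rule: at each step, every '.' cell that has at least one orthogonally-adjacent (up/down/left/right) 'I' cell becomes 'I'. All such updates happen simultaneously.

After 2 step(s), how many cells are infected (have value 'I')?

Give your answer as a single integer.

Answer: 18

Derivation:
Step 0 (initial): 3 infected
Step 1: +8 new -> 11 infected
Step 2: +7 new -> 18 infected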